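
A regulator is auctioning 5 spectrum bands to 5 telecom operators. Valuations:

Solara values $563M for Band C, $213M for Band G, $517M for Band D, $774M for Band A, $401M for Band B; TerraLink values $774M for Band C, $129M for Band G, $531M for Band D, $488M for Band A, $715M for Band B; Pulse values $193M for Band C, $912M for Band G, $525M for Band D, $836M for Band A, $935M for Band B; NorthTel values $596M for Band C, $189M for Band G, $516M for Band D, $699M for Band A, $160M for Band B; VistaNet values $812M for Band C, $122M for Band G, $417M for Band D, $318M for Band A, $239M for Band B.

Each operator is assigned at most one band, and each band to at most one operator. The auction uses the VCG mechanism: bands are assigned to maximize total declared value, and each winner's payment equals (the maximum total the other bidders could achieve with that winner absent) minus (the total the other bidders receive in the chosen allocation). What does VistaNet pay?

VistaNet pays $82M.

Efficient allocation: Solara→Band A ($774M), TerraLink→Band B ($715M), Pulse→Band G ($912M), NorthTel→Band D ($516M), VistaNet→Band C ($812M); total welfare W = $3729M.
VistaNet receives Band C at value $812M, so the others get W − 812 = $2917M.
Without VistaNet: best allocation of the remaining 4 bidders over all 5 bands is Solara→Band A ($774M), TerraLink→Band C ($774M), Pulse→Band B ($935M), NorthTel→Band D ($516M), total $2999M.
VCG payment = (others' best without VistaNet) − (others' welfare with VistaNet) = 2999 − 2917 = $82M.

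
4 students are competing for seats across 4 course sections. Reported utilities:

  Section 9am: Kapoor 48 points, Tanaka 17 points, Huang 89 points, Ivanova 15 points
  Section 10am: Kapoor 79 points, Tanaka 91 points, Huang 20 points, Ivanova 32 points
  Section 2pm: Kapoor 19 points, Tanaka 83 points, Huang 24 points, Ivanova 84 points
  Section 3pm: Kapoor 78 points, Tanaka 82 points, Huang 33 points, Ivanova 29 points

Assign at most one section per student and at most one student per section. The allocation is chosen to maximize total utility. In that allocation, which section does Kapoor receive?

Kapoor receives Section 3pm.

Optimal: Kapoor→Section 3pm (78 points), Tanaka→Section 10am (91 points), Huang→Section 9am (89 points), Ivanova→Section 2pm (84 points) — total 78+91+89+84 = 342 points.
Next-best assignment: Kapoor→Section 10am, Tanaka→Section 3pm, Huang→Section 9am, Ivanova→Section 2pm = 334 points.
Kapoor's own top section is Section 10am (79 points), but forcing Kapoor→Section 10am and reassigning the rest optimally gives only 334 points — worse by 8.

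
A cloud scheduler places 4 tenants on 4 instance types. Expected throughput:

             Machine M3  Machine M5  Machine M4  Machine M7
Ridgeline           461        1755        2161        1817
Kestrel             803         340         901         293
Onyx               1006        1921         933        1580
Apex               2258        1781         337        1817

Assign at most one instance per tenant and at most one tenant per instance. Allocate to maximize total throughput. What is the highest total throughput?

Maximum total: 6897 ops/s

Optimal: Ridgeline→Machine M7 (1817 ops/s), Kestrel→Machine M4 (901 ops/s), Onyx→Machine M5 (1921 ops/s), Apex→Machine M3 (2258 ops/s) — total 1817+901+1921+2258 = 6897 ops/s.
Max-entry greedy (repeatedly take the single best remaining cell) gives 6633 ops/s, worse by 264.
Checked against all permutations: 6897 ops/s is optimal.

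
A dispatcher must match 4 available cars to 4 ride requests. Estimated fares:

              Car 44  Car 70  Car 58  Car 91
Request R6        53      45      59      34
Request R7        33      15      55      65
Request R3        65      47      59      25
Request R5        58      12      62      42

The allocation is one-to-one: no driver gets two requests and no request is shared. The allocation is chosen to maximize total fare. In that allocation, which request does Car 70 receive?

Car 70 receives Request R6.

Optimal: Car 44→Request R3 ($65), Car 70→Request R6 ($45), Car 58→Request R5 ($62), Car 91→Request R7 ($65) — total 65+45+62+65 = $237.
Column-greedy (each request in turn goes to its best remaining driver) gives $201, worse by 36.
Next-best assignment: Car 44→Request R5, Car 70→Request R3, Car 58→Request R6, Car 91→Request R7 = $229.
Checked against all permutations: $237 is optimal.
Car 70's own top request is Request R3 ($47), but forcing Car 70→Request R3 and reassigning the rest optimally gives only $229 — worse by 8.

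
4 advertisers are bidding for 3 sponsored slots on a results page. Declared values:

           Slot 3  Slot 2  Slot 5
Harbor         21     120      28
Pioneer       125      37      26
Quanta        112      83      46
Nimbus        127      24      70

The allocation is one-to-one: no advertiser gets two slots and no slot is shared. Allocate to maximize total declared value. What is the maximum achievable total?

Maximum total: $315

This is the linear assignment problem.
Optimal: Pioneer→Slot 3 ($125), Harbor→Slot 2 ($120), Nimbus→Slot 5 ($70) — total 125+120+70 = $315.
Column-greedy (each slot in turn goes to its best remaining advertiser) gives $293, worse by 22.
Swapping Nimbus↔Harbor (Nimbus→Slot 2 $24, Harbor→Slot 5 $28) loses 138.
No other one-to-one assignment exceeds $315.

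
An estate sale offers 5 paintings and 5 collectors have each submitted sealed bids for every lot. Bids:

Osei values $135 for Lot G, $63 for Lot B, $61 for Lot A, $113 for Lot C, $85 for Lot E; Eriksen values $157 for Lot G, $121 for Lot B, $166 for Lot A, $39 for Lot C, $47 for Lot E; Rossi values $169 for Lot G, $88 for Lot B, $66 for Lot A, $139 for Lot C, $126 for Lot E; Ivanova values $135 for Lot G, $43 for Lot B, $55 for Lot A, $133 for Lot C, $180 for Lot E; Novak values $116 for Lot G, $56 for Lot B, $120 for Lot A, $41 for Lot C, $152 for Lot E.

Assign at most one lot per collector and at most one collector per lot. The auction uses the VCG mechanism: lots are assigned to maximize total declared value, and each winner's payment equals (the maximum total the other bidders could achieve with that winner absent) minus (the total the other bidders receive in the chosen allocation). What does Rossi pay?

Rossi pays $52.

Efficient allocation: Osei→Lot C ($113), Eriksen→Lot B ($121), Rossi→Lot G ($169), Ivanova→Lot E ($180), Novak→Lot A ($120); total welfare W = $703.
Rossi receives Lot G at value $169, so the others get W − 169 = $534.
Without Rossi: best allocation of the remaining 4 bidders over all 5 lots is Osei→Lot G ($135), Eriksen→Lot A ($166), Ivanova→Lot C ($133), Novak→Lot E ($152), total $586.
VCG payment = (others' best without Rossi) − (others' welfare with Rossi) = 586 − 534 = $52.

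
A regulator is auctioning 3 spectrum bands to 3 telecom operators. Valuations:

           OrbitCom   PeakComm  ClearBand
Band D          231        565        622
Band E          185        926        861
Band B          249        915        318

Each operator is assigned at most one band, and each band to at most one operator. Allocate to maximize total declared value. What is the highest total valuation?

Maximum total: $2007M

Treat this as an assignment problem: match each operator to one band.
Optimal: OrbitCom→Band D ($231M), PeakComm→Band B ($915M), ClearBand→Band E ($861M) — total 231+915+861 = $2007M.
Column-greedy (each band in turn goes to its best remaining operator) gives $1797M, worse by 210.
Swapping PeakComm↔ClearBand (PeakComm→Band E $926M, ClearBand→Band B $318M) loses 532.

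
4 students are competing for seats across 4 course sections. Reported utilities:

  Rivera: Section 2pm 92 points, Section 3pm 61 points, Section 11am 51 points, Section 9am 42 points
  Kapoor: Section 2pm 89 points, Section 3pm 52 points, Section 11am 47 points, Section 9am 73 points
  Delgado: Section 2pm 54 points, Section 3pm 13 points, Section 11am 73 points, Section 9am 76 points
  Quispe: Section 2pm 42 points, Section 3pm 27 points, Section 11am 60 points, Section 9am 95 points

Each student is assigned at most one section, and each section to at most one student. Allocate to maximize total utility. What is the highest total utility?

Maximum total: 318 points

This is a one-to-one assignment (maximum-weight bipartite matching).
Optimal: Rivera→Section 3pm (61 points), Kapoor→Section 2pm (89 points), Delgado→Section 11am (73 points), Quispe→Section 9am (95 points) — total 61+89+73+95 = 318 points.
Max-entry greedy (repeatedly take the single best remaining cell) gives 312 points, worse by 6.
No other one-to-one assignment exceeds 318 points.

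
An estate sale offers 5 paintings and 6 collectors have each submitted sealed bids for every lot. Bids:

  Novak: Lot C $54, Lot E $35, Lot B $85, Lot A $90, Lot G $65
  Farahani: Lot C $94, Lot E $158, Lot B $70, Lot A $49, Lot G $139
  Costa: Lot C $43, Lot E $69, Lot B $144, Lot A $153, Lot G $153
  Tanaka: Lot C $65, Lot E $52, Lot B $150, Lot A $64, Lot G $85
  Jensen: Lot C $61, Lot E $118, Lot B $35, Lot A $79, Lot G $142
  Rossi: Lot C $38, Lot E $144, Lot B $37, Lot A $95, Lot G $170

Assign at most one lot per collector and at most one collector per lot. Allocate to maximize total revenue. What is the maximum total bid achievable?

Max total: $692

Optimal: Jensen→Lot C ($61), Farahani→Lot E ($158), Tanaka→Lot B ($150), Costa→Lot A ($153), Rossi→Lot G ($170) — total 61+158+150+153+170 = $692.
Column-greedy (each lot in turn goes to its best remaining collector) gives $683, worse by 9.
Next-best assignment: Novak→Lot C, Farahani→Lot E, Tanaka→Lot B, Costa→Lot A, Rossi→Lot G = $685.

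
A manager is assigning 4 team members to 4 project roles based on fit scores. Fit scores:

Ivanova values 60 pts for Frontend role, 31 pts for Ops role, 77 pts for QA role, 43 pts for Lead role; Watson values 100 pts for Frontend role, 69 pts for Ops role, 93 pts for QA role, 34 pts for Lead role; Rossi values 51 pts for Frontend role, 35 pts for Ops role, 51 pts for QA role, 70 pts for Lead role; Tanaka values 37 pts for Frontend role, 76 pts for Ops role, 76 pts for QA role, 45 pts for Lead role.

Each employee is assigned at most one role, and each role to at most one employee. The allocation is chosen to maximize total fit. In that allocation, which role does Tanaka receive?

Tanaka receives Ops role.

Optimal: Ivanova→QA role (77 pts), Watson→Frontend role (100 pts), Rossi→Lead role (70 pts), Tanaka→Ops role (76 pts) — total 77+100+70+76 = 323 pts.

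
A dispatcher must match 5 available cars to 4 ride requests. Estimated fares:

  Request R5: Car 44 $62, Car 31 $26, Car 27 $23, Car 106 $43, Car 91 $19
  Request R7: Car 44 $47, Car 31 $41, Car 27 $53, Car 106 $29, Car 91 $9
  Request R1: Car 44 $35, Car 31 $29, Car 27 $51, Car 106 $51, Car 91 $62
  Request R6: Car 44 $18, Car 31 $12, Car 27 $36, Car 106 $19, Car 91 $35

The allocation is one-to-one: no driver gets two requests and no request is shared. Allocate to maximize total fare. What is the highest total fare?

Optimal: Car 44→Request R5 ($62), Car 31→Request R7 ($41), Car 91→Request R1 ($62), Car 27→Request R6 ($36) — total 62+41+62+36 = $201.
Max-entry greedy (repeatedly take the single best remaining cell) gives $196, worse by 5.
Swapping Car 31↔Car 91 (Car 31→Request R1 $29, Car 91→Request R7 $9) loses 65.
No other one-to-one assignment exceeds $201.

Max total: $201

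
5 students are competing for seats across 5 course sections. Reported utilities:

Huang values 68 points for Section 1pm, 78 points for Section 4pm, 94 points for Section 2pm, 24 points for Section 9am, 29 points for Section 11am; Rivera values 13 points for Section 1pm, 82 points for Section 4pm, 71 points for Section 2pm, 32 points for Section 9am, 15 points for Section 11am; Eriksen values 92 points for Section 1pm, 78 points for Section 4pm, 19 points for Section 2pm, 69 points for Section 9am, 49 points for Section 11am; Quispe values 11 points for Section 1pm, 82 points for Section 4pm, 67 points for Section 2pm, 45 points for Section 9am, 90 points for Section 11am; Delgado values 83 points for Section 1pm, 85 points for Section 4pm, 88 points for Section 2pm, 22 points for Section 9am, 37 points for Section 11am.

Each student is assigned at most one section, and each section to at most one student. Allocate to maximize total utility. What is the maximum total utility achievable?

Optimal: Huang→Section 2pm (94 points), Rivera→Section 4pm (82 points), Eriksen→Section 9am (69 points), Quispe→Section 11am (90 points), Delgado→Section 1pm (83 points) — total 94+82+69+90+83 = 418 points.
Row-greedy (each student in turn takes its best remaining section) gives 380 points, worse by 38.
Next-best assignment: Huang→Section 1pm, Rivera→Section 4pm, Eriksen→Section 9am, Quispe→Section 11am, Delgado→Section 2pm = 397 points.
Every other assignment is strictly worse.

Max total: 418 points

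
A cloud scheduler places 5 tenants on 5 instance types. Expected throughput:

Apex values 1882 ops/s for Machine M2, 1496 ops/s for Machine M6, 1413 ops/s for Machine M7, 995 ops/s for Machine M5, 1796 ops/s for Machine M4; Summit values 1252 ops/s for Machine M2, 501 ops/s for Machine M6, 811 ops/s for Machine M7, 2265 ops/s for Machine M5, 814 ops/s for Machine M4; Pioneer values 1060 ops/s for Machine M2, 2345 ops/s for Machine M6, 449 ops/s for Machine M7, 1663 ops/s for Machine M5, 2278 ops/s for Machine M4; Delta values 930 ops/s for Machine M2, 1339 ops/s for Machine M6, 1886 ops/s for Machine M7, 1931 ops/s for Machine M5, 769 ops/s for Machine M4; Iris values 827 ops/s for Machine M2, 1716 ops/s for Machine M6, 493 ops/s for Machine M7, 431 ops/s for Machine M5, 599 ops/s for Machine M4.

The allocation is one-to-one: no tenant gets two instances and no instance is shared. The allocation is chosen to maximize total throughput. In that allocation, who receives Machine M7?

Optimal: Apex→Machine M2 (1882 ops/s), Summit→Machine M5 (2265 ops/s), Pioneer→Machine M4 (2278 ops/s), Delta→Machine M7 (1886 ops/s), Iris→Machine M6 (1716 ops/s) — total 1882+2265+2278+1886+1716 = 10027 ops/s.
Row-greedy (each tenant in turn takes its best remaining instance) gives 8977 ops/s, worse by 1050.
Next-best assignment: Apex→Machine M4, Summit→Machine M5, Pioneer→Machine M6, Delta→Machine M7, Iris→Machine M2 = 9119 ops/s.
Swapping Summit↔Pioneer (Summit→Machine M4 814 ops/s, Pioneer→Machine M5 1663 ops/s) loses 2066.
Every other assignment is strictly worse.
Delta's own top instance is Machine M5 (1931 ops/s), but forcing Delta→Machine M5 and reassigning the rest optimally gives only 8618 ops/s — worse by 1409.

Delta receives Machine M7.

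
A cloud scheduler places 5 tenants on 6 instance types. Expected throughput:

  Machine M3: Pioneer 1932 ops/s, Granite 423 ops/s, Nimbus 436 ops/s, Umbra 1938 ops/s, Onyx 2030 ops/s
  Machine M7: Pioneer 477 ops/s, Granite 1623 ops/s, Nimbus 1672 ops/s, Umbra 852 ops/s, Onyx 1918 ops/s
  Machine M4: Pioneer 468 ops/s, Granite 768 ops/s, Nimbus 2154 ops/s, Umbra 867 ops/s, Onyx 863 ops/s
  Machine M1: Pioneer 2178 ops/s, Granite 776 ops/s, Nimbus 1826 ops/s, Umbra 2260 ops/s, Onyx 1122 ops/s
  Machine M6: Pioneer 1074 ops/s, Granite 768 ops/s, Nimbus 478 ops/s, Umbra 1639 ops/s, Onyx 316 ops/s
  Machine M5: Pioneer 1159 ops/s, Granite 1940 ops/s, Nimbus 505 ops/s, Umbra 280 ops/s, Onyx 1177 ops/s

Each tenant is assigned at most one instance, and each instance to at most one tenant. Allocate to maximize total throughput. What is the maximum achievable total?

Treat this as an assignment problem: match each tenant to one instance.
Optimal: Pioneer→Machine M3 (1932 ops/s), Granite→Machine M5 (1940 ops/s), Nimbus→Machine M4 (2154 ops/s), Umbra→Machine M1 (2260 ops/s), Onyx→Machine M7 (1918 ops/s) — total 1932+1940+2154+2260+1918 = 10204 ops/s.
Column-greedy (each instance in turn goes to its best remaining tenant) gives 7515 ops/s, worse by 2689.
Next-best assignment: Pioneer→Machine M1, Granite→Machine M5, Nimbus→Machine M4, Umbra→Machine M3, Onyx→Machine M7 = 10128 ops/s.

Max total: 10204 ops/s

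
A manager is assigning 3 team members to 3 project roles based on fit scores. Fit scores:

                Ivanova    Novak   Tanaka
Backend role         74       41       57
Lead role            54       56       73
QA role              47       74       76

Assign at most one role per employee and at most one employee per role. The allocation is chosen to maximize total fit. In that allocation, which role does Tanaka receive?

Tanaka receives Lead role.

Treat this as an assignment problem: match each employee to one role.
Optimal: Ivanova→Backend role (74 pts), Novak→QA role (74 pts), Tanaka→Lead role (73 pts) — total 74+74+73 = 221 pts.
Max-entry greedy (repeatedly take the single best remaining cell) gives 206 pts, worse by 15.
Tanaka's own top role is QA role (76 pts), but forcing Tanaka→QA role and reassigning the rest optimally gives only 206 pts — worse by 15.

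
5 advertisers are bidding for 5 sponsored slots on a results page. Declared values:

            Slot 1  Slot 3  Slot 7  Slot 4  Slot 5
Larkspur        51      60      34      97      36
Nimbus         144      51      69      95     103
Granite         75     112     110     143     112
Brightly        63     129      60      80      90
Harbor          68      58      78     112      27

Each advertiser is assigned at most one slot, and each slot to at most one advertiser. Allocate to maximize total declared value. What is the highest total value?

Optimal: Larkspur→Slot 4 ($97), Nimbus→Slot 1 ($144), Granite→Slot 5 ($112), Brightly→Slot 3 ($129), Harbor→Slot 7 ($78) — total 97+144+112+129+78 = $560.
Max-entry greedy (repeatedly take the single best remaining cell) gives $530, worse by 30.
Next-best assignment: Larkspur→Slot 7, Nimbus→Slot 1, Granite→Slot 5, Brightly→Slot 3, Harbor→Slot 4 = $531.

Max total: $560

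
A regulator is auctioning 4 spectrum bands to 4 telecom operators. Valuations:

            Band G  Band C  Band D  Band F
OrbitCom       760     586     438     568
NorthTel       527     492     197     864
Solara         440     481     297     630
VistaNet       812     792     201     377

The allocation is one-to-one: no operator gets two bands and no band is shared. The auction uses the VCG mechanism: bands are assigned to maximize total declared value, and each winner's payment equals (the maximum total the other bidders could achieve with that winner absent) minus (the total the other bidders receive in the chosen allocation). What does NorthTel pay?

Efficient allocation: OrbitCom→Band G ($760M), NorthTel→Band F ($864M), Solara→Band D ($297M), VistaNet→Band C ($792M); total welfare W = $2713M.
NorthTel receives Band F at value $864M, so the others get W − 864 = $1849M.
Without NorthTel: best allocation of the remaining 3 bidders over all 4 bands is OrbitCom→Band G ($760M), Solara→Band F ($630M), VistaNet→Band C ($792M), total $2182M.
VCG payment = (others' best without NorthTel) − (others' welfare with NorthTel) = 2182 − 1849 = $333M.

NorthTel pays $333M.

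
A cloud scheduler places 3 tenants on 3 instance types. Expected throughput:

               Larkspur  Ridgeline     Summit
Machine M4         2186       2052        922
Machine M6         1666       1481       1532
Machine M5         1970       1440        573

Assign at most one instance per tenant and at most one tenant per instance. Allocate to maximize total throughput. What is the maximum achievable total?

Max total: 5554 ops/s

Optimal: Larkspur→Machine M5 (1970 ops/s), Ridgeline→Machine M4 (2052 ops/s), Summit→Machine M6 (1532 ops/s) — total 1970+2052+1532 = 5554 ops/s.
Row-greedy (each tenant in turn takes its best remaining instance) gives 4240 ops/s, worse by 1314.
Swapping Larkspur↔Ridgeline (Larkspur→Machine M4 2186 ops/s, Ridgeline→Machine M5 1440 ops/s) loses 396.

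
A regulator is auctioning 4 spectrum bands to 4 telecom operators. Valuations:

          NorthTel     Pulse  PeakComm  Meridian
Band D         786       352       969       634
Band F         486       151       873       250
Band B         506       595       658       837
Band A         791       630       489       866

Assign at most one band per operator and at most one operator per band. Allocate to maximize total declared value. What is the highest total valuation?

Optimal: NorthTel→Band D ($786M), Pulse→Band A ($630M), PeakComm→Band F ($873M), Meridian→Band B ($837M) — total 786+630+873+837 = $3126M.
Row-greedy (each operator in turn takes its best remaining band) gives $2605M, worse by 521.

Maximum total: $3126M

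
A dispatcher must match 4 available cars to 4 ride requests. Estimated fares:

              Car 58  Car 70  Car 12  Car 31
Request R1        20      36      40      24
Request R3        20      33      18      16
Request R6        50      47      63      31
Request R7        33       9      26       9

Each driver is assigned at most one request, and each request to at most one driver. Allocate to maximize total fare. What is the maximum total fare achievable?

This is the linear assignment problem.
Optimal: Car 58→Request R7 ($33), Car 70→Request R3 ($33), Car 12→Request R6 ($63), Car 31→Request R1 ($24) — total 33+33+63+24 = $153.
Column-greedy (each request in turn goes to its best remaining driver) gives $132, worse by 21.
Next-best assignment: Car 58→Request R7, Car 70→Request R1, Car 12→Request R6, Car 31→Request R3 = $148.
Checked against all permutations: $153 is optimal.

Maximum total: $153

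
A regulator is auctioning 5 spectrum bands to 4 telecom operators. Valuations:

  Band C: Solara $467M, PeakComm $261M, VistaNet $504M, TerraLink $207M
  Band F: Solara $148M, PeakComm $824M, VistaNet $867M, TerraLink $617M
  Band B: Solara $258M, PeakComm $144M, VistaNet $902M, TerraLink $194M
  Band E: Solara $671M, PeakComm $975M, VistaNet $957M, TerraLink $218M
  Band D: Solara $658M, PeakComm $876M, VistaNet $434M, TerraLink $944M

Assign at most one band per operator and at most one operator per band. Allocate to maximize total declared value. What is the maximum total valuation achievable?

Treat this as an assignment problem: match each operator to one band.
Optimal: Solara→Band E ($671M), PeakComm→Band F ($824M), VistaNet→Band B ($902M), TerraLink→Band D ($944M) — total 671+824+902+944 = $3341M.
Row-greedy (each operator in turn takes its best remaining band) gives $3066M, worse by 275.
Next-best assignment: Solara→Band C, PeakComm→Band E, VistaNet→Band B, TerraLink→Band D = $3288M.

Max total: $3341M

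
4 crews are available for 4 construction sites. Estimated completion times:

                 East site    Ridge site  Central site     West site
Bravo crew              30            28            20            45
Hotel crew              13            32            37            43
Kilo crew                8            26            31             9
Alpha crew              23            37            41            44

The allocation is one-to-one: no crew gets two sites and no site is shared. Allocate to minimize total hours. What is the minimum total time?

Optimal: Bravo crew→Central site (20 hours), Hotel crew→East site (13 hours), Kilo crew→West site (9 hours), Alpha crew→Ridge site (37 hours) — total 20+13+9+37 = 79 hours.
Min-entry greedy (repeatedly take the single cheapest remaining cell) gives 104 hours, worse by 25.
Swapping Bravo crew↔Kilo crew (Bravo crew→West site 45 hours, Kilo crew→Central site 31 hours) adds 47.
Every other assignment is strictly worse.

Min total: 79 hours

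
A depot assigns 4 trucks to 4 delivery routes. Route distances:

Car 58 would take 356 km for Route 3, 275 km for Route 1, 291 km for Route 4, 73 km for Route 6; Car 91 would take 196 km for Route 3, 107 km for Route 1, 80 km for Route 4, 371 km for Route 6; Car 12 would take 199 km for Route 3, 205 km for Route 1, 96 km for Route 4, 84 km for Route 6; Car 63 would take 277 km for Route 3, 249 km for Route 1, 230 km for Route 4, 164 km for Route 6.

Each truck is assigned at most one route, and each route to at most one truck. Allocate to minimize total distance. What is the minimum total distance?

This is the linear assignment problem.
Optimal: Car 58→Route 6 (73 km), Car 91→Route 1 (107 km), Car 12→Route 4 (96 km), Car 63→Route 3 (277 km) — total 73+107+96+277 = 553 km.
Min-entry greedy (repeatedly take the single cheapest remaining cell) gives 601 km, worse by 48.
Swapping Car 58↔Car 91 (Car 58→Route 1 275 km, Car 91→Route 6 371 km) adds 466.

Minimum total: 553 km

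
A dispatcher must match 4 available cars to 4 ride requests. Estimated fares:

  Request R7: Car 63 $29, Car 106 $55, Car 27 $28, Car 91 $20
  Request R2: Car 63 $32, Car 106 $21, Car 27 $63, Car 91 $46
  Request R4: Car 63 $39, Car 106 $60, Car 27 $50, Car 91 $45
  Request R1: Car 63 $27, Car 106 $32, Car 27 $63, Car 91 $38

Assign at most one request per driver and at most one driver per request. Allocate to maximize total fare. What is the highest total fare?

Max total: $203

Optimal: Car 63→Request R4 ($39), Car 106→Request R7 ($55), Car 27→Request R1 ($63), Car 91→Request R2 ($46) — total 39+55+63+46 = $203.
Row-greedy (each driver in turn takes its best remaining request) gives $195, worse by 8.
Next-best assignment: Car 63→Request R7, Car 106→Request R4, Car 27→Request R1, Car 91→Request R2 = $198.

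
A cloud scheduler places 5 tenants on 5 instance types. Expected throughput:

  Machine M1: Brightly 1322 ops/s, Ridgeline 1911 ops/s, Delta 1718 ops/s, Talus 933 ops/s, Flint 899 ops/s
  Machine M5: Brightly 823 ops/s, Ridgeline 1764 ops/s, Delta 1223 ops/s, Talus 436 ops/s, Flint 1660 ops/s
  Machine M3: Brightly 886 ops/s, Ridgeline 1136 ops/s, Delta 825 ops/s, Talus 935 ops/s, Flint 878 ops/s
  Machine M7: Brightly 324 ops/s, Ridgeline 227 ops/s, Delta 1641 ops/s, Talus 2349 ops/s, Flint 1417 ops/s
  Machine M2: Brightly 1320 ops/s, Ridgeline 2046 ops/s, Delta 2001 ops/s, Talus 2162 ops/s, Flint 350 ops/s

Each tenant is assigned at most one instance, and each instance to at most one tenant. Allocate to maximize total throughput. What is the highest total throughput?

Treat this as an assignment problem: match each tenant to one instance.
Optimal: Brightly→Machine M3 (886 ops/s), Ridgeline→Machine M1 (1911 ops/s), Delta→Machine M2 (2001 ops/s), Talus→Machine M7 (2349 ops/s), Flint→Machine M5 (1660 ops/s) — total 886+1911+2001+2349+1660 = 8807 ops/s.
Max-entry greedy (repeatedly take the single best remaining cell) gives 8659 ops/s, worse by 148.
Swapping Flint↔Ridgeline (Flint→Machine M1 899 ops/s, Ridgeline→Machine M5 1764 ops/s) loses 908.
Checked against all permutations: 8807 ops/s is optimal.

Max total: 8807 ops/s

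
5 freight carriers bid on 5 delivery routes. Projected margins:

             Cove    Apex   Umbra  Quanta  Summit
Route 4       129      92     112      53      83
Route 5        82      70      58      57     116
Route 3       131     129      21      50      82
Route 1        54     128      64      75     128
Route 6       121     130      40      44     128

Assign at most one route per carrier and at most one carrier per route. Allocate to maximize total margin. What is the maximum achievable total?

Max total: $564k

This is a one-to-one assignment (maximum-weight bipartite matching).
Optimal: Cove→Route 3 ($131k), Apex→Route 6 ($130k), Umbra→Route 4 ($112k), Quanta→Route 1 ($75k), Summit→Route 5 ($116k) — total 131+130+112+75+116 = $564k.
Max-entry greedy (repeatedly take the single best remaining cell) gives $558k, worse by 6.
Next-best assignment: Cove→Route 3, Apex→Route 6, Umbra→Route 4, Quanta→Route 5, Summit→Route 1 = $558k.
Swapping Quanta↔Summit (Quanta→Route 5 $57k, Summit→Route 1 $128k) loses 6.
Every other assignment is strictly worse.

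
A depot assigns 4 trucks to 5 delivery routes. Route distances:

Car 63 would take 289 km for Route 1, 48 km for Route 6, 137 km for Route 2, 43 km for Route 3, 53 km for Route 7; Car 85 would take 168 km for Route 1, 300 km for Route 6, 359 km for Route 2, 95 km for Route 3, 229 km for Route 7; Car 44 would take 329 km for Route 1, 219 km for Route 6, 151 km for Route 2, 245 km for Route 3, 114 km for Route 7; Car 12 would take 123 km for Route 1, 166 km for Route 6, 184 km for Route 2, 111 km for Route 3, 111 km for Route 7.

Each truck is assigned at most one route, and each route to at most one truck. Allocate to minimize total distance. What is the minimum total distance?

Min total: 380 km

Optimal: Car 63→Route 6 (48 km), Car 85→Route 3 (95 km), Car 44→Route 7 (114 km), Car 12→Route 1 (123 km) — total 48+95+114+123 = 380 km.
Swapping Car 44↔Car 63 (Car 44→Route 6 219 km, Car 63→Route 7 53 km) adds 110.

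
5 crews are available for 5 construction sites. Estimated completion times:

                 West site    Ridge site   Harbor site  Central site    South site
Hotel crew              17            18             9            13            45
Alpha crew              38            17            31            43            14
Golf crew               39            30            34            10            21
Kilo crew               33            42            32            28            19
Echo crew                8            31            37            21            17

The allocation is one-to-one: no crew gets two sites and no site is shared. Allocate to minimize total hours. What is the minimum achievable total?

Minimum total: 63 hours

Treat this as an assignment problem: match each crew to one site.
Optimal: Hotel crew→Harbor site (9 hours), Alpha crew→Ridge site (17 hours), Golf crew→Central site (10 hours), Kilo crew→South site (19 hours), Echo crew→West site (8 hours) — total 9+17+10+19+8 = 63 hours.
Min-entry greedy (repeatedly take the single cheapest remaining cell) gives 83 hours, worse by 20.
Swapping Alpha crew↔Hotel crew (Alpha crew→Harbor site 31 hours, Hotel crew→Ridge site 18 hours) adds 23.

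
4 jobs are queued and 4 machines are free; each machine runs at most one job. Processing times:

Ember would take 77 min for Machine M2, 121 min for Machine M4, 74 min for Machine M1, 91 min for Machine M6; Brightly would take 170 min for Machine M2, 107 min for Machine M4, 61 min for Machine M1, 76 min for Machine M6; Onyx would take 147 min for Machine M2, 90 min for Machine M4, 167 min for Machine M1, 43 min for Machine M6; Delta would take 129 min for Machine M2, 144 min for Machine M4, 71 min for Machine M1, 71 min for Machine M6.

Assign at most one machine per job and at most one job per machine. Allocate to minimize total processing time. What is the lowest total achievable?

Minimum total: 298 min

Optimal: Ember→Machine M2 (77 min), Brightly→Machine M4 (107 min), Onyx→Machine M6 (43 min), Delta→Machine M1 (71 min) — total 77+107+43+71 = 298 min.
Min-entry greedy (repeatedly take the single cheapest remaining cell) gives 325 min, worse by 27.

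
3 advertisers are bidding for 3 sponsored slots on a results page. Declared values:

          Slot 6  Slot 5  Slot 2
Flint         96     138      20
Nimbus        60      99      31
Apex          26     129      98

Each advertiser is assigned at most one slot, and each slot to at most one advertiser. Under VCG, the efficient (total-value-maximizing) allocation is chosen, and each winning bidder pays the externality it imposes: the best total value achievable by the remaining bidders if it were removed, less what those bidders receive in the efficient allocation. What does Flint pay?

Efficient allocation: Flint→Slot 5 ($138), Nimbus→Slot 6 ($60), Apex→Slot 2 ($98); total welfare W = $296.
Flint receives Slot 5 at value $138, so the others get W − 138 = $158.
Without Flint: best allocation of the remaining 2 bidders over all 3 slots is Nimbus→Slot 5 ($99), Apex→Slot 2 ($98), total $197.
VCG payment = (others' best without Flint) − (others' welfare with Flint) = 197 − 158 = $39.

Flint pays $39.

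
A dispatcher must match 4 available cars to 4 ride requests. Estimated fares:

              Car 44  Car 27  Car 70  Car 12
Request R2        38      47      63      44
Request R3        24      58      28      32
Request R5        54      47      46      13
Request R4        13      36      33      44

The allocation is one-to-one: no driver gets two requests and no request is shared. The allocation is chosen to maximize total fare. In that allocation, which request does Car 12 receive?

Optimal: Car 44→Request R5 ($54), Car 27→Request R3 ($58), Car 70→Request R2 ($63), Car 12→Request R4 ($44) — total 54+58+63+44 = $219.
Next-best assignment: Car 44→Request R5, Car 27→Request R3, Car 70→Request R4, Car 12→Request R2 = $189.
Swapping Car 70↔Car 12 (Car 70→Request R4 $33, Car 12→Request R2 $44) loses 30.
No other one-to-one assignment exceeds $219.
Car 12's own top request is Request R2 ($44), but forcing Car 12→Request R2 and reassigning the rest optimally gives only $189 — worse by 30.

Car 12 receives Request R4.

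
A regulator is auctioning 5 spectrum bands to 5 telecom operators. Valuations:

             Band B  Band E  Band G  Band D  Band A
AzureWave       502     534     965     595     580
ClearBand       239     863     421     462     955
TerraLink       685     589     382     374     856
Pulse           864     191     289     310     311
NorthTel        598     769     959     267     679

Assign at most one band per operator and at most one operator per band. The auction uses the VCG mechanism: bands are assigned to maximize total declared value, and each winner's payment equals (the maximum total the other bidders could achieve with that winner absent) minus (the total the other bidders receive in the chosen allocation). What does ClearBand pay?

ClearBand pays $180M.

Efficient allocation: AzureWave→Band D ($595M), ClearBand→Band E ($863M), TerraLink→Band A ($856M), Pulse→Band B ($864M), NorthTel→Band G ($959M); total welfare W = $4137M.
ClearBand receives Band E at value $863M, so the others get W − 863 = $3274M.
Without ClearBand: best allocation of the remaining 4 bidders over all 5 bands is AzureWave→Band G ($965M), TerraLink→Band A ($856M), Pulse→Band B ($864M), NorthTel→Band E ($769M), total $3454M.
VCG payment = (others' best without ClearBand) − (others' welfare with ClearBand) = 3454 − 3274 = $180M.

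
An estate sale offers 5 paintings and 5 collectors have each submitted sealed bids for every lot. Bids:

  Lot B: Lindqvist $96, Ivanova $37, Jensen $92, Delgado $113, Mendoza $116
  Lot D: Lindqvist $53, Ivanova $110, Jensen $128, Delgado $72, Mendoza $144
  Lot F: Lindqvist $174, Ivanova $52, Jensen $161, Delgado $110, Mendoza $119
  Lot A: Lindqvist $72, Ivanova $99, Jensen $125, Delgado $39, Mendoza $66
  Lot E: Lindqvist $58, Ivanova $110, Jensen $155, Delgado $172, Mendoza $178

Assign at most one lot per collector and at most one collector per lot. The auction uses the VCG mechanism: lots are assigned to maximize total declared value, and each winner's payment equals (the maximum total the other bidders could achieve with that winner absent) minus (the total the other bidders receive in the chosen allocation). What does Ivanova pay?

Ivanova pays $25.

Efficient allocation: Lindqvist→Lot F ($174), Ivanova→Lot D ($110), Jensen→Lot A ($125), Delgado→Lot B ($113), Mendoza→Lot E ($178); total welfare W = $700.
Ivanova receives Lot D at value $110, so the others get W − 110 = $590.
Without Ivanova: best allocation of the remaining 4 bidders over all 5 lots is Lindqvist→Lot F ($174), Jensen→Lot A ($125), Delgado→Lot E ($172), Mendoza→Lot D ($144), total $615.
VCG payment = (others' best without Ivanova) − (others' welfare with Ivanova) = 615 − 590 = $25.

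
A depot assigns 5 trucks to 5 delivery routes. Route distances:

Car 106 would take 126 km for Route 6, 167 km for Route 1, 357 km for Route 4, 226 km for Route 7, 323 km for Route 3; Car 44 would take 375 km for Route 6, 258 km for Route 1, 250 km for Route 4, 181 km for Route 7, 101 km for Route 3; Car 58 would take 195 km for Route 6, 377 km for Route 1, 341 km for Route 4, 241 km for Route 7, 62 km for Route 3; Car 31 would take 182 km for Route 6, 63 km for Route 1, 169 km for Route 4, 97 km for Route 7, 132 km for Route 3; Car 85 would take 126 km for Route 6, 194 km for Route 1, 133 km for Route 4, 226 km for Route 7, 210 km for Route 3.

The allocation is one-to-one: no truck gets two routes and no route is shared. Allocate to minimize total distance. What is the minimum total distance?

Min total: 565 km

This is the linear assignment problem.
Optimal: Car 106→Route 6 (126 km), Car 44→Route 7 (181 km), Car 58→Route 3 (62 km), Car 31→Route 1 (63 km), Car 85→Route 4 (133 km) — total 126+181+62+63+133 = 565 km.
Row-greedy (each truck in turn takes its cheapest remaining route) gives 664 km, worse by 99.
Next-best assignment: Car 106→Route 6, Car 44→Route 3, Car 58→Route 7, Car 31→Route 1, Car 85→Route 4 = 664 km.
No other one-to-one assignment undercuts 565 km.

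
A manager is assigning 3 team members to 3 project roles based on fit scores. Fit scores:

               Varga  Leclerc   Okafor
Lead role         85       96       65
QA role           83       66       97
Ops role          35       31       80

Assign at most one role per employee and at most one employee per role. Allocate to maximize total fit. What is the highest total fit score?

Maximum total: 259 pts

Optimal: Varga→QA role (83 pts), Leclerc→Lead role (96 pts), Okafor→Ops role (80 pts) — total 83+96+80 = 259 pts.
No other one-to-one assignment exceeds 259 pts.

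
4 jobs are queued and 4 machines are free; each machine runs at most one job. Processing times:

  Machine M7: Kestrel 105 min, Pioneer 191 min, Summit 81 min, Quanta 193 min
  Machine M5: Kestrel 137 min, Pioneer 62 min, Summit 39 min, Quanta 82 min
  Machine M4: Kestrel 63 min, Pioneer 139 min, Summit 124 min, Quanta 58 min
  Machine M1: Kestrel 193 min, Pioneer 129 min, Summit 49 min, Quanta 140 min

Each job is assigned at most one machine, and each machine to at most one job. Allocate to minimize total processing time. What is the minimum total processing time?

Treat this as an assignment problem: match each job to one machine.
Optimal: Kestrel→Machine M7 (105 min), Pioneer→Machine M5 (62 min), Summit→Machine M1 (49 min), Quanta→Machine M4 (58 min) — total 105+62+49+58 = 274 min.
Min-entry greedy (repeatedly take the single cheapest remaining cell) gives 331 min, worse by 57.
Next-best assignment: Kestrel→Machine M7, Pioneer→Machine M1, Summit→Machine M5, Quanta→Machine M4 = 331 min.
Checked against all permutations: 274 min is optimal.

Min total: 274 min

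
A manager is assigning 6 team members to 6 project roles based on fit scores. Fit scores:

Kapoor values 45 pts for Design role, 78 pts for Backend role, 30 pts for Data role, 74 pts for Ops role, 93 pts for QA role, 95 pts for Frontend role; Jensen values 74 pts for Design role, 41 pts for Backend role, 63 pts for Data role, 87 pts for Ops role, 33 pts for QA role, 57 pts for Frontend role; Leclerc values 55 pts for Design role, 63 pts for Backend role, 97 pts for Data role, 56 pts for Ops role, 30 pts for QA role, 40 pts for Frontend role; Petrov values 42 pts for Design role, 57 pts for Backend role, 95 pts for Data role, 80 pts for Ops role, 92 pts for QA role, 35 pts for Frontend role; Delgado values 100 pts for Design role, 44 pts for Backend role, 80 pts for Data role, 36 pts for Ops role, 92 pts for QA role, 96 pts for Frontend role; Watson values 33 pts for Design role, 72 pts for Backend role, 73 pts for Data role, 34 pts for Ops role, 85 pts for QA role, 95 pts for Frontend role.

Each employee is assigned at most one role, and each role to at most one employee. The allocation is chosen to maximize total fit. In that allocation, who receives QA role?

This is the linear assignment problem.
Optimal: Kapoor→Backend role (78 pts), Jensen→Ops role (87 pts), Leclerc→Data role (97 pts), Petrov→QA role (92 pts), Delgado→Design role (100 pts), Watson→Frontend role (95 pts) — total 78+87+97+92+100+95 = 549 pts.
Row-greedy (each employee in turn takes its best remaining role) gives 543 pts, worse by 6.
Next-best assignment: Kapoor→Frontend role, Jensen→Ops role, Leclerc→Data role, Petrov→QA role, Delgado→Design role, Watson→Backend role = 543 pts.
Petrov's own top role is Data role (95 pts), but forcing Petrov→Data role and reassigning the rest optimally gives only 533 pts — worse by 16.

Petrov receives QA role.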